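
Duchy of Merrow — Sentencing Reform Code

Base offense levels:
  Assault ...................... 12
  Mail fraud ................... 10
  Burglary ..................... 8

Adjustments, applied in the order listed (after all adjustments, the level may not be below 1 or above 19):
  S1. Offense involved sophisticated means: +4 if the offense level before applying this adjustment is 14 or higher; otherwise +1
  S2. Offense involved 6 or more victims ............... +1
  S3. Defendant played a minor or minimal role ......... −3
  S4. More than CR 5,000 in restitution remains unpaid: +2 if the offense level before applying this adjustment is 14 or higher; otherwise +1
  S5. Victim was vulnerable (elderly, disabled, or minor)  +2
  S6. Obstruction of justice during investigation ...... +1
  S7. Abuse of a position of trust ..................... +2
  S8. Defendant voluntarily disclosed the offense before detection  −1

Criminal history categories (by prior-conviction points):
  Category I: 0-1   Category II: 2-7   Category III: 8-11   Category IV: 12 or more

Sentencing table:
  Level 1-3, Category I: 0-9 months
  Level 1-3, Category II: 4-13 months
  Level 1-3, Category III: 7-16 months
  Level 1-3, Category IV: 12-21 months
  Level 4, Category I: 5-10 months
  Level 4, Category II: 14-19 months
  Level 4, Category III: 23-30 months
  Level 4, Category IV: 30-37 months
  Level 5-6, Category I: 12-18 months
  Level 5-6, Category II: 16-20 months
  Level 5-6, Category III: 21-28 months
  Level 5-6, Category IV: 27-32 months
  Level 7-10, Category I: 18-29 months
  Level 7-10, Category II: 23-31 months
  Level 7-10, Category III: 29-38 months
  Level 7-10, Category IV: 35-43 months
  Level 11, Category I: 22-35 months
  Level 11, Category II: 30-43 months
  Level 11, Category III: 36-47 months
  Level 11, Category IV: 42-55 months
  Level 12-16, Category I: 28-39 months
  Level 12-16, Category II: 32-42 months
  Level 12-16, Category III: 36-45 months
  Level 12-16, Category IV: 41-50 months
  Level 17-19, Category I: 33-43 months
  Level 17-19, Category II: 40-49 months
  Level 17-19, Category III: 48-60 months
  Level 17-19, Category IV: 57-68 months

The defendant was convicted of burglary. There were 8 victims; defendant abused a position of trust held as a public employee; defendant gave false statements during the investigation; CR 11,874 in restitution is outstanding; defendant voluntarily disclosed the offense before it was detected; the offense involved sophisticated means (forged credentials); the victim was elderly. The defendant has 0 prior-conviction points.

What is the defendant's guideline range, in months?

28-39 months

Base offense level for burglary: 8.
S1 applies (level before this adjustment is 8 < 14, so +1): 8 + 1 = 9.
S2 applies: 9 + 1 = 10.
S3 does not apply.
S4 applies (level before this adjustment is 10 < 14, so +1): 10 + 1 = 11.
S5 applies: 11 + 2 = 13.
S6 applies: 13 + 1 = 14.
S7 applies: 14 + 2 = 16.
S8 applies: 16 − 1 = 15.
Final offense level: 15.
Criminal history: 0 prior points → Category I (0-1).
Level 15 falls in the 12-16 band.
Grid: Level 12-16 × Category I = 28-39 months.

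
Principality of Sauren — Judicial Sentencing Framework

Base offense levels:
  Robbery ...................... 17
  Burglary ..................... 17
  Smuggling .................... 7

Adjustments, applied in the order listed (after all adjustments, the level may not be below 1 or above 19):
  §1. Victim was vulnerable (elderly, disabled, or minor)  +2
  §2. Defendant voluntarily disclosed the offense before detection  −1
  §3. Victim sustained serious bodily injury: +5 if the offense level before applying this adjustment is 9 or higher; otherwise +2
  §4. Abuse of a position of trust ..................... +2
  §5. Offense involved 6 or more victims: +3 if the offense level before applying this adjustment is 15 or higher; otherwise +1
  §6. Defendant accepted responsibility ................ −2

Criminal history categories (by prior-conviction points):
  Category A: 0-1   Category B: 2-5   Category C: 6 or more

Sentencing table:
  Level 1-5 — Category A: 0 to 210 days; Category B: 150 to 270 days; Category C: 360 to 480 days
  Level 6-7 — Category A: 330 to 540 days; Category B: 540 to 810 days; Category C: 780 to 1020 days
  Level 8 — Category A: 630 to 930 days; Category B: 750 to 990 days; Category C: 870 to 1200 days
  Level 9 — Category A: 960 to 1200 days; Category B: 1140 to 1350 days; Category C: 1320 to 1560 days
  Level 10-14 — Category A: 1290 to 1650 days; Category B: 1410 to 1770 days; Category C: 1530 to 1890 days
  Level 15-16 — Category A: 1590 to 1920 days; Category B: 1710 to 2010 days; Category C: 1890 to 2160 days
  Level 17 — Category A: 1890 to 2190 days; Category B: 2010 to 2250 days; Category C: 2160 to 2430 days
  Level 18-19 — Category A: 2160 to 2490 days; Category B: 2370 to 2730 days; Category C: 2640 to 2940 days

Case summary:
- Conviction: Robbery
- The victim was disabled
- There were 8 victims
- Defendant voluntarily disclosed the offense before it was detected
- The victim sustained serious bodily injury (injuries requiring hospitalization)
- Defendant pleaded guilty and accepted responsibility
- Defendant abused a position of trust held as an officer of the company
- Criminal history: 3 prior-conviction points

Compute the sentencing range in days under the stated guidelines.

2370-2730 days

Base offense level for robbery: 17.
§1 applies: 17 + 2 = 19.
§2 applies: 19 − 1 = 18.
§3 applies (level before this adjustment is 18 ≥ 9, so +5): 18 + 5 = 23.
§4 applies: 23 + 2 = 25.
§5 applies (level before this adjustment is 25 ≥ 15, so +3): 25 + 3 = 28.
§6 applies: 28 − 2 = 26.
Level 26 exceeds the maximum of 19; capped at 19.
Final offense level: 19.
Criminal history: 3 prior points → Category B (2-5).
Level 19 falls in the 18-19 band.
Grid: Level 18-19 × Category B = 2370-2730 days.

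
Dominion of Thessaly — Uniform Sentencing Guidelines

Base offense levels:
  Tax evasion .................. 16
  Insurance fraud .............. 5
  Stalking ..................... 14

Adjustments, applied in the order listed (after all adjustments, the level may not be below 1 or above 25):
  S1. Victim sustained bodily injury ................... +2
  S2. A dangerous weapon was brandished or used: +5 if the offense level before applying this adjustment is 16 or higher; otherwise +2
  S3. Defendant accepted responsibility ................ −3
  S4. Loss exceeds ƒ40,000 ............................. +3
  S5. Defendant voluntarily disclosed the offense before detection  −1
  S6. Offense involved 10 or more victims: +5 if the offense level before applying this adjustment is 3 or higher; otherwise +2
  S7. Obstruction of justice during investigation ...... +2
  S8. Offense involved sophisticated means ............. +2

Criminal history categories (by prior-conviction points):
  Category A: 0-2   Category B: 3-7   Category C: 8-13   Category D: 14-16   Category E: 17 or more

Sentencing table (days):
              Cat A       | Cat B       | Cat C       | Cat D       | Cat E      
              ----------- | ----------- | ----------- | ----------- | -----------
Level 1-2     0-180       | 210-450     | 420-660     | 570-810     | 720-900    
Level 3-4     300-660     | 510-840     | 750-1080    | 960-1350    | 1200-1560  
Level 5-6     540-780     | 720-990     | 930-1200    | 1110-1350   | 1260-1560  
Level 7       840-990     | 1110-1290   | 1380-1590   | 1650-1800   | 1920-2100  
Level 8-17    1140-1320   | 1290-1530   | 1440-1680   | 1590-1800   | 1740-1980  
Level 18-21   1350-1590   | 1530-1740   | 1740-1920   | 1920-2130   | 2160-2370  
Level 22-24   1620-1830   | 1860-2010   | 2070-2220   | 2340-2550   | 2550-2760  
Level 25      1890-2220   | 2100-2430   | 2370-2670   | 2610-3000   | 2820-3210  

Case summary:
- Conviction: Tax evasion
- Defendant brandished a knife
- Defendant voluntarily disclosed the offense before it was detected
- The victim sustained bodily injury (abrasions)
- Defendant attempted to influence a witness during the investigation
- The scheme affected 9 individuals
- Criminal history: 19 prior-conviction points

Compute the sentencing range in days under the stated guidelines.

2550-2760 days

Base offense level for tax evasion: 16.
S1 applies: 16 + 2 = 18.
S2 applies (level before this adjustment is 18 ≥ 16, so +5): 18 + 5 = 23.
S3 does not apply.
S4 does not apply.
S5 applies: 23 − 1 = 22.
S7 applies: 22 + 2 = 24.
S8 does not apply.
Final offense level: 24.
Criminal history: 19 prior points → Category E (17+).
Level 24 falls in the 22-24 band.
Grid: Level 22-24 × Category E = 2550-2760 days.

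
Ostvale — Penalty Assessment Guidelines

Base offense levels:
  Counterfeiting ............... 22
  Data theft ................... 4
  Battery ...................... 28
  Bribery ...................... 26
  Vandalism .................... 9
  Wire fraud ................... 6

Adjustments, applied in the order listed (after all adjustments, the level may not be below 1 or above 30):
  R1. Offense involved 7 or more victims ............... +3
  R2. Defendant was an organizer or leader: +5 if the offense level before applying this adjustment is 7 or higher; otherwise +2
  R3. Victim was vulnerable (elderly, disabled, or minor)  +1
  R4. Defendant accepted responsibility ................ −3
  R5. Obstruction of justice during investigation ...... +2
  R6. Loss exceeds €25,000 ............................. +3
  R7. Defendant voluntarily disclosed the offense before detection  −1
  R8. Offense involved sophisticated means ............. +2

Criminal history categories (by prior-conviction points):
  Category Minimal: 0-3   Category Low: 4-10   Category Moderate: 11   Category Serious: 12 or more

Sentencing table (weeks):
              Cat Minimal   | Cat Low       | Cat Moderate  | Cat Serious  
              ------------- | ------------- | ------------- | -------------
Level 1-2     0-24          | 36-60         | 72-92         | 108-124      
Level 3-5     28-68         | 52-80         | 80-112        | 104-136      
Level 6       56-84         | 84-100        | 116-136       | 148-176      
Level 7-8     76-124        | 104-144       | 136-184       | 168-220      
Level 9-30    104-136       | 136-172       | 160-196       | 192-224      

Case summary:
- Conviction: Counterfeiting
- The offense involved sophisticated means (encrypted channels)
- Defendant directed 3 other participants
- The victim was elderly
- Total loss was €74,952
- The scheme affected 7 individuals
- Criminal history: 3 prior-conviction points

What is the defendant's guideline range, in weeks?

Base offense level for counterfeiting: 22.
R1 applies: 22 + 3 = 25.
R2 applies (level before this adjustment is 25 ≥ 7, so +5): 25 + 5 = 30.
R3 applies: 30 + 1 = 31.
R4 does not apply.
R6 applies: 31 + 3 = 34.
R7 does not apply.
R8 applies: 34 + 2 = 36.
Level 36 exceeds the maximum of 30; capped at 30.
Final offense level: 30.
Criminal history: 3 prior points → Category Minimal (0-3).
Level 30 falls in the 9-30 band.
Grid: Level 9-30 × Category Minimal = 104-136 weeks.

104-136 weeks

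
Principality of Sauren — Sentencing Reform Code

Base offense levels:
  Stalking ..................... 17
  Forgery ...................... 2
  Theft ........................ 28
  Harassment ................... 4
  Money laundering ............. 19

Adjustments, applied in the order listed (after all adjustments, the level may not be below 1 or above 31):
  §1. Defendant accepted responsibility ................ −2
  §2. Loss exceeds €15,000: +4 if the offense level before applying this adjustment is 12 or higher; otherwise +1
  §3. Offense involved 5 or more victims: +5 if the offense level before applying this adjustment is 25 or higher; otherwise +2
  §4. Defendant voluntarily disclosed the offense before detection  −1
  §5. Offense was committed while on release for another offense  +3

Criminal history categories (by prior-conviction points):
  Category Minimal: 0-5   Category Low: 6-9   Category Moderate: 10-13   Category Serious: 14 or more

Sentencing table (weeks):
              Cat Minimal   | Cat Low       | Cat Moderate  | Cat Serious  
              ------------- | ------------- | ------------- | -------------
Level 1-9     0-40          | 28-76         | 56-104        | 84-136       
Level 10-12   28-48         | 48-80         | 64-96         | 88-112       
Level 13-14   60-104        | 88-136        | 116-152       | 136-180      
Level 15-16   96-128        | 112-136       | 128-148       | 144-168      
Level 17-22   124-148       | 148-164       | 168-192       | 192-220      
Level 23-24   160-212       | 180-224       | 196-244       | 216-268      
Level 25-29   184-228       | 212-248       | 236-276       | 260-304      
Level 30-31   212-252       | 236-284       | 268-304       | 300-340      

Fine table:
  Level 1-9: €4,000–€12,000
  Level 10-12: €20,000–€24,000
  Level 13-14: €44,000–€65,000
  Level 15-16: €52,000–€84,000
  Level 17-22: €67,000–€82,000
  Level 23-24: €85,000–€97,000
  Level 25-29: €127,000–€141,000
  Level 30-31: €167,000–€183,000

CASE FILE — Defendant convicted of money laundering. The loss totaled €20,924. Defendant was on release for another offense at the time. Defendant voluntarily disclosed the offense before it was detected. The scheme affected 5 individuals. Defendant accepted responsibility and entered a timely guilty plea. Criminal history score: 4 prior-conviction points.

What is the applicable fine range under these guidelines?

€127,000–€141,000

Base offense level for money laundering: 19.
§1 applies: 19 − 2 = 17.
§2 applies (level before this adjustment is 17 ≥ 12, so +4): 17 + 4 = 21.
§3 applies (level before this adjustment is 21 < 25, so +2): 21 + 2 = 23.
§4 applies: 23 − 1 = 22.
§5 applies: 22 + 3 = 25.
Final offense level: 25.
Level 25 falls in the 25-29 band.
Fine table: Level 25-29 → €127,000–€141,000.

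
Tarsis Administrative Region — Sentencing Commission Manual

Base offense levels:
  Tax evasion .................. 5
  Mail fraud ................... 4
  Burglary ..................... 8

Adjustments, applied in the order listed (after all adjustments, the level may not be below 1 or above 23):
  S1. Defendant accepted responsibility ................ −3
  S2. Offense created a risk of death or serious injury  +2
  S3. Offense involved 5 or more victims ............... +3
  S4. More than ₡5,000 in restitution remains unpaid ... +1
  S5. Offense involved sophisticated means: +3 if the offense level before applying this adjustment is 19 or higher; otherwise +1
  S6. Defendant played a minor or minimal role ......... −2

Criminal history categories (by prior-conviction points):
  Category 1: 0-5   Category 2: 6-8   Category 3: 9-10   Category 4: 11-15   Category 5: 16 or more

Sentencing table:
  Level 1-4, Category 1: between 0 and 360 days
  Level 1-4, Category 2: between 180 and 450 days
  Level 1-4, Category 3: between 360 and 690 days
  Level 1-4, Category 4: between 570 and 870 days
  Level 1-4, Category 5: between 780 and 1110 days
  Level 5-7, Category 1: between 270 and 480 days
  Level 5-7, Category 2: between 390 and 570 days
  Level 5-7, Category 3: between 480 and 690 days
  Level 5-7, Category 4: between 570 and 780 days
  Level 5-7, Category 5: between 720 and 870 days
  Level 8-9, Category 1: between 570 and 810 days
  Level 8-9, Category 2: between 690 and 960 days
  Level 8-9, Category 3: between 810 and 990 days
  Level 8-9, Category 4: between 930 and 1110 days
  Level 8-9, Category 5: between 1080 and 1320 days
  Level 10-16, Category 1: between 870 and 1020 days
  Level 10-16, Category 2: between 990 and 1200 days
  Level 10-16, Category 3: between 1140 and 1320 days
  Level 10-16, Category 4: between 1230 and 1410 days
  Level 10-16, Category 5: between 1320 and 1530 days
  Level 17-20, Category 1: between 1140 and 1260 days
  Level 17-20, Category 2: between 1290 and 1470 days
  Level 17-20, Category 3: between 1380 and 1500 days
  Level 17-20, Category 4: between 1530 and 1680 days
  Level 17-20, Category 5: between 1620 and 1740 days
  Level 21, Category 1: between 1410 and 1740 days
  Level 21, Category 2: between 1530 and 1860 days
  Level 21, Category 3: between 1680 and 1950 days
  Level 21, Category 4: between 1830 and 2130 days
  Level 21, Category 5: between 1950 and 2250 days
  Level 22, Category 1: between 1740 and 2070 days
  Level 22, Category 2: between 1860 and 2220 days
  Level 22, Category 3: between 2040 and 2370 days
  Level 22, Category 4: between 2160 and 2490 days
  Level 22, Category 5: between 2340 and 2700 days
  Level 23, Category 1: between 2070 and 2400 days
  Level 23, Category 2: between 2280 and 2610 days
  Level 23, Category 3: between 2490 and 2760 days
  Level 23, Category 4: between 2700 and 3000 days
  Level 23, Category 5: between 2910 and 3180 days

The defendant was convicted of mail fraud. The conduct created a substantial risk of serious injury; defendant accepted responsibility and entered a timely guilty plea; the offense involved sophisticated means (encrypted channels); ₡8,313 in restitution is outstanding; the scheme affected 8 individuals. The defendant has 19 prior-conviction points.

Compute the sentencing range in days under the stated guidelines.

1080-1320 days

Base offense level for mail fraud: 4.
S1 applies: 4 − 3 = 1.
S2 applies: 1 + 2 = 3.
S3 applies: 3 + 3 = 6.
S4 applies: 6 + 1 = 7.
S5 applies (level before this adjustment is 7 < 19, so +1): 7 + 1 = 8.
Final offense level: 8.
Criminal history: 19 prior points → Category 5 (16+).
Level 8 falls in the 8-9 band.
Grid: Level 8-9 × Category 5 = 1080-1320 days.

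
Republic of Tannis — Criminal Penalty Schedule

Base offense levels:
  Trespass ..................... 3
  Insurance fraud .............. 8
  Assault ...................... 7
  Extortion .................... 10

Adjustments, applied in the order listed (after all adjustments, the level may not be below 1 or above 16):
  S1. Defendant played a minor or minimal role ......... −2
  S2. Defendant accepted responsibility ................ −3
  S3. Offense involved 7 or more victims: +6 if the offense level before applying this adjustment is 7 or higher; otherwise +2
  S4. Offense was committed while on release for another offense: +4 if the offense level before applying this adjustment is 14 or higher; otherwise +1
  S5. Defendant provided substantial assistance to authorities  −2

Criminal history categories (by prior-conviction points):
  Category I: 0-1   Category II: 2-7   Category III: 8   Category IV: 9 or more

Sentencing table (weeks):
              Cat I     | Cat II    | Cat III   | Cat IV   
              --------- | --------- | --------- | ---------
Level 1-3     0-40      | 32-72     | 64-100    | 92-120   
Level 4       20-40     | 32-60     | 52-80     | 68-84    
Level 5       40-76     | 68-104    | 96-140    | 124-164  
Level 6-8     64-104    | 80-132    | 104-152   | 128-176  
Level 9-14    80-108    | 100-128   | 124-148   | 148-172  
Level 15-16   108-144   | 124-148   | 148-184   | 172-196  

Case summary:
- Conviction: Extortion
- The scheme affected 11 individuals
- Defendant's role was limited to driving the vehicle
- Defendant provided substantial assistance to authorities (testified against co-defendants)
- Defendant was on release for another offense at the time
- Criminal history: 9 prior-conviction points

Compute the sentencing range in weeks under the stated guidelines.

172-196 weeks

Base offense level for extortion: 10.
S1 applies: 10 − 2 = 8.
S3 applies (level before this adjustment is 8 ≥ 7, so +6): 8 + 6 = 14.
S4 applies (level before this adjustment is 14 ≥ 14, so +4): 14 + 4 = 18.
S5 applies: 18 − 2 = 16.
Final offense level: 16.
Criminal history: 9 prior points → Category IV (9+).
Level 16 falls in the 15-16 band.
Grid: Level 15-16 × Category IV = 172-196 weeks.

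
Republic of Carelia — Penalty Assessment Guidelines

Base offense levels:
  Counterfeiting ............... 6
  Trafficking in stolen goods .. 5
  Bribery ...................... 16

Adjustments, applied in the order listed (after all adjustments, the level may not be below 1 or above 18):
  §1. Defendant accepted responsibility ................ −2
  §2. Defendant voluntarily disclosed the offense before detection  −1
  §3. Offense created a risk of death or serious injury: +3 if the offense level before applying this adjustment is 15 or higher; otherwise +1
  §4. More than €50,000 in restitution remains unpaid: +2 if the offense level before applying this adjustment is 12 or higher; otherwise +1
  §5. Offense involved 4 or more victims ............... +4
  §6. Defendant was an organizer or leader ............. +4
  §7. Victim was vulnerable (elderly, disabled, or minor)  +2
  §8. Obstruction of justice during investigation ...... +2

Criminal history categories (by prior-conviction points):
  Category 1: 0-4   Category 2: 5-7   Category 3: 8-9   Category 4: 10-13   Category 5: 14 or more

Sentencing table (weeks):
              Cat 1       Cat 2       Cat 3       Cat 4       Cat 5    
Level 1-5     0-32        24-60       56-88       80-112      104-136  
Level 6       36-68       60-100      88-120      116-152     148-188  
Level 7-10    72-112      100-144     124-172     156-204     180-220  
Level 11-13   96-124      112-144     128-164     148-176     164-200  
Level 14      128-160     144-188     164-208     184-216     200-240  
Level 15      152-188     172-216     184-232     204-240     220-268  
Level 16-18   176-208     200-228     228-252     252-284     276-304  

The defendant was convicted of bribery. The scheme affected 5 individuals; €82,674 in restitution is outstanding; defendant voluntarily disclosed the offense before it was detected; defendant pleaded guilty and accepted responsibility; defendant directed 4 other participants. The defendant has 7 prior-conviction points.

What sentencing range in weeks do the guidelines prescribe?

Base offense level for bribery: 16.
§1 applies: 16 − 2 = 14.
§2 applies: 14 − 1 = 13.
§3 does not apply.
§4 applies (level before this adjustment is 13 ≥ 12, so +2): 13 + 2 = 15.
§5 applies: 15 + 4 = 19.
§6 applies: 19 + 4 = 23.
Level 23 exceeds the maximum of 18; capped at 18.
Final offense level: 18.
Criminal history: 7 prior points → Category 2 (5-7).
Level 18 falls in the 16-18 band.
Grid: Level 16-18 × Category 2 = 200-228 weeks.

200-228 weeks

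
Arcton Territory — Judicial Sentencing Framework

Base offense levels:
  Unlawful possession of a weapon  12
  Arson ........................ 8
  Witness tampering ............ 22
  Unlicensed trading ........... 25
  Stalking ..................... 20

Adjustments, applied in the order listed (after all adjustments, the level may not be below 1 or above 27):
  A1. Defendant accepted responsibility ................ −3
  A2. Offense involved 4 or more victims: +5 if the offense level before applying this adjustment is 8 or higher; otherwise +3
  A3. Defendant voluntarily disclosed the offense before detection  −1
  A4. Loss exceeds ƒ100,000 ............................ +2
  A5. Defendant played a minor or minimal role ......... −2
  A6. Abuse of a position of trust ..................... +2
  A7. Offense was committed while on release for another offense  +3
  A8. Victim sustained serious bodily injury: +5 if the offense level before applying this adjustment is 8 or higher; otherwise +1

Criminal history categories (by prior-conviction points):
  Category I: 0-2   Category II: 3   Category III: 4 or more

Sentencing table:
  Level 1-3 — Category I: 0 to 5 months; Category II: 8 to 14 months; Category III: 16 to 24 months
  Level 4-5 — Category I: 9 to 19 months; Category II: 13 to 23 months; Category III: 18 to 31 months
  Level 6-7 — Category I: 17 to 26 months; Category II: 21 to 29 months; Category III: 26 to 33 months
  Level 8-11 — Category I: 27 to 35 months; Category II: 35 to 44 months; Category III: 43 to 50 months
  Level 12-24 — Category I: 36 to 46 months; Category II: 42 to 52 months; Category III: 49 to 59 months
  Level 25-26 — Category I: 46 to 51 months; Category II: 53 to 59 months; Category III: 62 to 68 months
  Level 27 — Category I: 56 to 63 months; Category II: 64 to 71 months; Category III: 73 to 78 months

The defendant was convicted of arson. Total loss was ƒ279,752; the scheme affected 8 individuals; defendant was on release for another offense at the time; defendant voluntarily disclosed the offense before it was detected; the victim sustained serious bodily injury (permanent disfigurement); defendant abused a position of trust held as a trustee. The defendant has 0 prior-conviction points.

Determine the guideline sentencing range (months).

36-46 months

Base offense level for arson: 8.
A2 applies (level before this adjustment is 8 ≥ 8, so +5): 8 + 5 = 13.
A3 applies: 13 − 1 = 12.
A4 applies: 12 + 2 = 14.
A5 does not apply.
A6 applies: 14 + 2 = 16.
A7 applies: 16 + 3 = 19.
A8 applies (level before this adjustment is 19 ≥ 8, so +5): 19 + 5 = 24.
Final offense level: 24.
Criminal history: 0 prior points → Category I (0-2).
Level 24 falls in the 12-24 band.
Grid: Level 12-24 × Category I = 36-46 months.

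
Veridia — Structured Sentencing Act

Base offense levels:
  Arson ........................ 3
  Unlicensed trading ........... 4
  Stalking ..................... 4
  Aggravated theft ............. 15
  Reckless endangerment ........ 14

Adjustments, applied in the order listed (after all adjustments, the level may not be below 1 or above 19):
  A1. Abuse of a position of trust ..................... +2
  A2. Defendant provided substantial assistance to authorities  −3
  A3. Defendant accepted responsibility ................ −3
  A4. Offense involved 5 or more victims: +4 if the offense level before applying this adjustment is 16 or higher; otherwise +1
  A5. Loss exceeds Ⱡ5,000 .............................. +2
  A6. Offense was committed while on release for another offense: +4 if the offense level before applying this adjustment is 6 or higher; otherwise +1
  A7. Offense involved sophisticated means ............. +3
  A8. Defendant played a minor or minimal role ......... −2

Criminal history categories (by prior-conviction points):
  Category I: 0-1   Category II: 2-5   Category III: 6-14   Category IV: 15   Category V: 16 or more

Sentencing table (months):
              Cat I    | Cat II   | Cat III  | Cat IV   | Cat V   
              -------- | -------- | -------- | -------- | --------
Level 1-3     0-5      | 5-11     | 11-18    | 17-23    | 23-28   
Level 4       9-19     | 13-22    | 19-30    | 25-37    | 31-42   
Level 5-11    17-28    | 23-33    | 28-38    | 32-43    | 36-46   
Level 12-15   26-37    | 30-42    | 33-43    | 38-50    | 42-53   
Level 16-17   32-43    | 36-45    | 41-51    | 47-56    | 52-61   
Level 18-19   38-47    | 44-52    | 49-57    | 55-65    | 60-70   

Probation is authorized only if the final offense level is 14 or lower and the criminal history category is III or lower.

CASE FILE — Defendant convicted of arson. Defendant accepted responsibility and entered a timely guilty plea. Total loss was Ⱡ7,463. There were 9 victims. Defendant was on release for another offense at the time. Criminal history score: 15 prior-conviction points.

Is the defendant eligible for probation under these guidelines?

Base offense level for arson: 3.
A1 does not apply.
A3 applies: 3 − 3 = 0.
A4 applies (level before this adjustment is 0 < 16, so +1): 0 + 1 = 1.
A5 applies: 1 + 2 = 3.
A6 applies (level before this adjustment is 3 < 6, so +1): 3 + 1 = 4.
A7 does not apply.
A8 does not apply.
Final offense level: 4.
Criminal history: 15 prior points → Category IV (15).
Level 4 falls in the 4 band.
Grid: Level 4 × Category IV = 25-37 months.
Probation check: level 4 ≤ 14 and category IV > III → not eligible.

No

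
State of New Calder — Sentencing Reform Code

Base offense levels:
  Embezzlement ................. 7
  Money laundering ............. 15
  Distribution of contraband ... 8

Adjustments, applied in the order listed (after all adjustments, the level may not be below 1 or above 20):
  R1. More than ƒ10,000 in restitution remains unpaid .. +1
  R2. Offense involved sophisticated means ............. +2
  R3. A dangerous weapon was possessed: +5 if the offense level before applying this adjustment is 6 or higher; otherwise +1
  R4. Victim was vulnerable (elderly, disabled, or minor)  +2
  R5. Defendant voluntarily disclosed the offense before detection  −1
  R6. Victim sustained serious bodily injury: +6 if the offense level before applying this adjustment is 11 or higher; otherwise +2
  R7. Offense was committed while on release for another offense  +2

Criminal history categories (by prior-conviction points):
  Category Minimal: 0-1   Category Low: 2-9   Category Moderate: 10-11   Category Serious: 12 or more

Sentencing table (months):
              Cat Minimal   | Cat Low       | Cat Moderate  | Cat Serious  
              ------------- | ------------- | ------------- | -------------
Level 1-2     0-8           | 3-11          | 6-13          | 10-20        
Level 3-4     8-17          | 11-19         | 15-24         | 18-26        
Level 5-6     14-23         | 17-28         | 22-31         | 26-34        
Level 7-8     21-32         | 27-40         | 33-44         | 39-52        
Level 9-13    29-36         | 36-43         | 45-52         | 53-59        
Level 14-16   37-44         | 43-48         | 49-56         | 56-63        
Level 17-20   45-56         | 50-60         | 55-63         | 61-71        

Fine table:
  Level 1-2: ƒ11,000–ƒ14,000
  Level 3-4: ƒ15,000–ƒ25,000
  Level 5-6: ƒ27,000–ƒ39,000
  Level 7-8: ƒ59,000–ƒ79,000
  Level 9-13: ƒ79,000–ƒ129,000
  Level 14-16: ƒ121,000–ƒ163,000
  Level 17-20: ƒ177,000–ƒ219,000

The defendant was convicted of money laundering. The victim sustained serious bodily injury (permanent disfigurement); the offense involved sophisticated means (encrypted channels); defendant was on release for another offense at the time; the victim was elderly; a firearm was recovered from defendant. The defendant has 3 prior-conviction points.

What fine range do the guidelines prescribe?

Base offense level for money laundering: 15.
R1 does not apply.
R2 applies: 15 + 2 = 17.
R3 applies (level before this adjustment is 17 ≥ 6, so +5): 17 + 5 = 22.
R4 applies: 22 + 2 = 24.
R5 does not apply.
R6 applies (level before this adjustment is 24 ≥ 11, so +6): 24 + 6 = 30.
R7 applies: 30 + 2 = 32.
Level 32 exceeds the maximum of 20; capped at 20.
Final offense level: 20.
Level 20 falls in the 17-20 band.
Fine table: Level 17-20 → ƒ177,000–ƒ219,000.

ƒ177,000–ƒ219,000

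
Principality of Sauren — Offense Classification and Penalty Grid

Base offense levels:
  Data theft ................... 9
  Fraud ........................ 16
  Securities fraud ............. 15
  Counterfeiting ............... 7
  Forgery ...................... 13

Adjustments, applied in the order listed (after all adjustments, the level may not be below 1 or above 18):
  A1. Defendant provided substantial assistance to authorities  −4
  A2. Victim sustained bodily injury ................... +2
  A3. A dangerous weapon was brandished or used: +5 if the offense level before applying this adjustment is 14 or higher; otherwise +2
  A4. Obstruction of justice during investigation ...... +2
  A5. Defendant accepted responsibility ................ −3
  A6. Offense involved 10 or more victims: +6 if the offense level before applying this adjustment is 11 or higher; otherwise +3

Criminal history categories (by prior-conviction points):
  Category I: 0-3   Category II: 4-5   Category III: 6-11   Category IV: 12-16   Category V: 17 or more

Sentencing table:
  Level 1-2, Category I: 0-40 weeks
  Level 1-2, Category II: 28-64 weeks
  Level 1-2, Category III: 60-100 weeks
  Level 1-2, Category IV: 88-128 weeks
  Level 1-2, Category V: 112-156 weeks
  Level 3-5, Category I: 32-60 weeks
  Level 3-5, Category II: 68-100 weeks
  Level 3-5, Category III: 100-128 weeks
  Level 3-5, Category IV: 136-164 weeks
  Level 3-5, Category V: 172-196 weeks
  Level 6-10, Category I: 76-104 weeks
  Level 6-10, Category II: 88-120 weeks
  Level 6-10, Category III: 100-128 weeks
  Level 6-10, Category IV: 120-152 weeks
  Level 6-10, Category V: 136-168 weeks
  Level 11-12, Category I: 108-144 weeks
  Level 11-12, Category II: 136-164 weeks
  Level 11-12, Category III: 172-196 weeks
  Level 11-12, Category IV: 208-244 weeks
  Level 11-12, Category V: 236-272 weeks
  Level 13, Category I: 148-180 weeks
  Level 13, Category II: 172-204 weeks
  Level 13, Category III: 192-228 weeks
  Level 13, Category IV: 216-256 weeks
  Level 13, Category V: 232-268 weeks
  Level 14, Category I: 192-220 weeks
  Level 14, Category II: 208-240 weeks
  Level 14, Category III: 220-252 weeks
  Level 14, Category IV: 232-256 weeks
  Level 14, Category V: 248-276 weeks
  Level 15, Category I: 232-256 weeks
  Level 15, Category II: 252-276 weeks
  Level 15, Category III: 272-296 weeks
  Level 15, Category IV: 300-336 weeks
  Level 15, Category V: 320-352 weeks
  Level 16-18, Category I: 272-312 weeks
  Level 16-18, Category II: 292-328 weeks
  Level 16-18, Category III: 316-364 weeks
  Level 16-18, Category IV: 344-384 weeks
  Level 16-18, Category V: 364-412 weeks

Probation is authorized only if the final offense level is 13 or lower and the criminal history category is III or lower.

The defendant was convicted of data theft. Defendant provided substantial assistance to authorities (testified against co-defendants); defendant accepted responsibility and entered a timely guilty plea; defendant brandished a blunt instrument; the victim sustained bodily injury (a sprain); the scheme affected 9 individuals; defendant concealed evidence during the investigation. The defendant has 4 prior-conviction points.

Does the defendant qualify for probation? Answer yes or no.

Yes

Base offense level for data theft: 9.
A1 applies: 9 − 4 = 5.
A2 applies: 5 + 2 = 7.
A3 applies (level before this adjustment is 7 < 14, so +2): 7 + 2 = 9.
A4 applies: 9 + 2 = 11.
A5 applies: 11 − 3 = 8.
A6 does not apply.
Final offense level: 8.
Criminal history: 4 prior points → Category II (4-5).
Level 8 falls in the 6-10 band.
Grid: Level 6-10 × Category II = 88-120 weeks.
Probation check: level 8 ≤ 13 and category II ≤ III → eligible.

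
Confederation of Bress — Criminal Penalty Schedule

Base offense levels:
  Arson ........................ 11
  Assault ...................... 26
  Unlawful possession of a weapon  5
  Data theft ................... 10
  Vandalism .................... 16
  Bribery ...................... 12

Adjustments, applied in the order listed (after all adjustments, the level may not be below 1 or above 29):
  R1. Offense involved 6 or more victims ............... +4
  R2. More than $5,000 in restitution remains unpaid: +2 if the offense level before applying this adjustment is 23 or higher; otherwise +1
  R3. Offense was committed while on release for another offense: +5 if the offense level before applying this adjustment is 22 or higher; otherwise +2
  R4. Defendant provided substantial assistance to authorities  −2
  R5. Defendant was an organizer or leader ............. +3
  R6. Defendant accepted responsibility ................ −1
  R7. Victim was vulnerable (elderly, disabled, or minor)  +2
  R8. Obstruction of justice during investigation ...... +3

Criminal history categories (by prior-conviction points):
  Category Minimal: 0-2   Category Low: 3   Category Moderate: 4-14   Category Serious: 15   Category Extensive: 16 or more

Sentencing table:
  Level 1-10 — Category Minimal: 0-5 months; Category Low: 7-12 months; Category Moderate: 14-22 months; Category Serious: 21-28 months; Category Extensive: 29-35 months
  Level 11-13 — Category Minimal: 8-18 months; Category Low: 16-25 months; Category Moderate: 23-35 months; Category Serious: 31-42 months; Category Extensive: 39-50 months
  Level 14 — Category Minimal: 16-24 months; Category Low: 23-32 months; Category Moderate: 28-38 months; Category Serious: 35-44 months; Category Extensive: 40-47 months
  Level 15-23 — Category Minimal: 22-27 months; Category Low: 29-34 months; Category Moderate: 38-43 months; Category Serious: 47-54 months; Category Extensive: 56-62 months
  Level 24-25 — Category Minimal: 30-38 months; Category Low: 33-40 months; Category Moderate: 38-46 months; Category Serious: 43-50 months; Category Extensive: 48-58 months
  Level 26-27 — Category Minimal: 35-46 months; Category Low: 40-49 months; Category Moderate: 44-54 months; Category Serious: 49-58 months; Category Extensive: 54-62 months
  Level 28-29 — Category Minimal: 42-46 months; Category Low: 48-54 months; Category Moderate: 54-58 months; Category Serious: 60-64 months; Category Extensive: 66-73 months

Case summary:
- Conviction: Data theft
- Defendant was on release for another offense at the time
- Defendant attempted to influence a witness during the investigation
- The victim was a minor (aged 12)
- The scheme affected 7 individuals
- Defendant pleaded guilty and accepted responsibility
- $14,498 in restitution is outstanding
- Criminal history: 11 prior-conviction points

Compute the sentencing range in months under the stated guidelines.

Base offense level for data theft: 10.
R1 applies: 10 + 4 = 14.
R2 applies (level before this adjustment is 14 < 23, so +1): 14 + 1 = 15.
R3 applies (level before this adjustment is 15 < 22, so +2): 15 + 2 = 17.
R5 does not apply.
R6 applies: 17 − 1 = 16.
R7 applies: 16 + 2 = 18.
R8 applies: 18 + 3 = 21.
Final offense level: 21.
Criminal history: 11 prior points → Category Moderate (4-14).
Level 21 falls in the 15-23 band.
Grid: Level 15-23 × Category Moderate = 38-43 months.

38-43 months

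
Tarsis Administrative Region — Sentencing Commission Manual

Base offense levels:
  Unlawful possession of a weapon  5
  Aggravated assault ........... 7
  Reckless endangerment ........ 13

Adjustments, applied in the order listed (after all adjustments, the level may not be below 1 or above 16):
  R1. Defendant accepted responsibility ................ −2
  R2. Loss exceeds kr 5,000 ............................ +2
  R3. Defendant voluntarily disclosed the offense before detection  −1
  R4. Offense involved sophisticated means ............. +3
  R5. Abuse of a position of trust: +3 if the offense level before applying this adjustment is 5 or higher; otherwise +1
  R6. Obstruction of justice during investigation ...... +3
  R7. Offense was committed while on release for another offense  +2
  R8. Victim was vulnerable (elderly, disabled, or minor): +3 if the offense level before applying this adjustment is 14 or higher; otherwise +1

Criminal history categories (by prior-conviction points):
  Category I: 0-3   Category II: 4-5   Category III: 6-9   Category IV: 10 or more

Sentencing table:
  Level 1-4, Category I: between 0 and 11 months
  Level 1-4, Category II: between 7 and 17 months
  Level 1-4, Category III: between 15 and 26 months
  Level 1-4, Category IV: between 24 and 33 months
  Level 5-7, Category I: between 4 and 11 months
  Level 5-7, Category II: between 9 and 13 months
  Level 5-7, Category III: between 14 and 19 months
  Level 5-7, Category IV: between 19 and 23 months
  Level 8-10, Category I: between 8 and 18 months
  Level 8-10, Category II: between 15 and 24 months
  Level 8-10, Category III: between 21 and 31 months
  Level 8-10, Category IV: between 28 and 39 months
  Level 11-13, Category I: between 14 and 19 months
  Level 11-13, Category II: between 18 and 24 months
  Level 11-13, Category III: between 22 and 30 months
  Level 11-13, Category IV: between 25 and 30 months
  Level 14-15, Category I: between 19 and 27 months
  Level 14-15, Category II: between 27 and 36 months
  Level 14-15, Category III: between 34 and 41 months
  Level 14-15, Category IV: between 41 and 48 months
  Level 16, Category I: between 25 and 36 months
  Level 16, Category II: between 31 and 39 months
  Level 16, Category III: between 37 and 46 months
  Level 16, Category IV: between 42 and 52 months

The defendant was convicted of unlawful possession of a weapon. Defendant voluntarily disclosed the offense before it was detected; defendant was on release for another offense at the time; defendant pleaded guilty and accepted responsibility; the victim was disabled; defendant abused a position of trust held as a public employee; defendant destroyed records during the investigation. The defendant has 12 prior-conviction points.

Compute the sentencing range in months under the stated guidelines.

28-39 months

Base offense level for unlawful possession of a weapon: 5.
R1 applies: 5 − 2 = 3.
R3 applies: 3 − 1 = 2.
R5 applies (level before this adjustment is 2 < 5, so +1): 2 + 1 = 3.
R6 applies: 3 + 3 = 6.
R7 applies: 6 + 2 = 8.
R8 applies (level before this adjustment is 8 < 14, so +1): 8 + 1 = 9.
Final offense level: 9.
Criminal history: 12 prior points → Category IV (10+).
Level 9 falls in the 8-10 band.
Grid: Level 8-10 × Category IV = 28-39 months.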